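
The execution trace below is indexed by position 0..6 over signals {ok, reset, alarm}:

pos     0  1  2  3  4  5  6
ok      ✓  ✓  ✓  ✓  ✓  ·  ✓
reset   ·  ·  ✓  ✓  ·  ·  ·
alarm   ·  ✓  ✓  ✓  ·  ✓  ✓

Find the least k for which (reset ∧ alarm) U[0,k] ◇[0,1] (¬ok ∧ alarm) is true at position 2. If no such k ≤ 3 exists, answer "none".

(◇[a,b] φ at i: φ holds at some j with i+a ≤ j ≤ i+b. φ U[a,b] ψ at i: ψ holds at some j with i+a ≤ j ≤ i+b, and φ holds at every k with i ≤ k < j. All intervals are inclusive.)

Need earliest j ≥ 2 with ◇[0,1] (¬ok ∧ alarm), and (reset ∧ alarm) at every k in [2,j-1].
  j=2: rhs fails.
  j=3: rhs fails.
  j=4: rhs holds; lhs holds on [2,3]. k = 2.

2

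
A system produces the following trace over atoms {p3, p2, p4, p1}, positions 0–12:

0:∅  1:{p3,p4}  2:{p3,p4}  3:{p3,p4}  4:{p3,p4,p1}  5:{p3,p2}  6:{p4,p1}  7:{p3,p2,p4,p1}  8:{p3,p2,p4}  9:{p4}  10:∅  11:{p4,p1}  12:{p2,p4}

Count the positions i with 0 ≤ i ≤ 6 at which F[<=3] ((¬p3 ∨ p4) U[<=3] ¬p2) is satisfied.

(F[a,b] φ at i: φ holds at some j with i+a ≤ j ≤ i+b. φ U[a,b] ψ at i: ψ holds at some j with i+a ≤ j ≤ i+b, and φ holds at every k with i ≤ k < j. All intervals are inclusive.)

Evaluate at each i in [0,6]:
  i=0: ✓ (witness j=0)
  i=1: ✓ (witness j=1)
  i=2: ✓ (witness j=2)
  i=3: ✓ (witness j=3)
  i=4: ✓ (witness j=4)
  i=5: ✓ (witness j=6)
  i=6: ✓ (witness j=6)
Positions where it holds: {0, 1, 2, 3, 4, 5, 6} → 7.

7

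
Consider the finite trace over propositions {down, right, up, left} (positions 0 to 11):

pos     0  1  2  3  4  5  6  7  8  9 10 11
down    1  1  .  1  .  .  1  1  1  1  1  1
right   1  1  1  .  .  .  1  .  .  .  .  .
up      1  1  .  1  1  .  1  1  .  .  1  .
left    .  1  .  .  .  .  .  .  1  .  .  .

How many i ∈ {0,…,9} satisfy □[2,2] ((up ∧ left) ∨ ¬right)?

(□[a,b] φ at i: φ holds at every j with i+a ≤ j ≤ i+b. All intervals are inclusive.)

Evaluate at each i in [0,9]:
  i=0: ✗ (fails at j=2)
  i=1: ✓ (all of [3,3])
  i=2: ✓ (all of [4,4])
  i=3: ✓ (all of [5,5])
  i=4: ✗ (fails at j=6)
  i=5: ✓ (all of [7,7])
  i=6: ✓ (all of [8,8])
  i=7: ✓ (all of [9,9])
  i=8: ✓ (all of [10,10])
  i=9: ✓ (all of [11,11])
Positions where it holds: {1, 2, 3, 5, 6, 7, 8, 9} → 8.

8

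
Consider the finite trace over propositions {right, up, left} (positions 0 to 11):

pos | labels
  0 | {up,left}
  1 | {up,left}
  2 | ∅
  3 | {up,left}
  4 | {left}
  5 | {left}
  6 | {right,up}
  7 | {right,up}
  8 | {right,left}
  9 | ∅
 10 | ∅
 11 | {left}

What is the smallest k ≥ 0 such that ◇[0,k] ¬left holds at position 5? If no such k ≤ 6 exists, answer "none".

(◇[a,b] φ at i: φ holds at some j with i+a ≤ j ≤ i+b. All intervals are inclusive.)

Scan j = 5,6,… for ¬left:
  j=5: fails
  j=6: holds
First hit at j=6, so smallest k = 6-5 = 1.

1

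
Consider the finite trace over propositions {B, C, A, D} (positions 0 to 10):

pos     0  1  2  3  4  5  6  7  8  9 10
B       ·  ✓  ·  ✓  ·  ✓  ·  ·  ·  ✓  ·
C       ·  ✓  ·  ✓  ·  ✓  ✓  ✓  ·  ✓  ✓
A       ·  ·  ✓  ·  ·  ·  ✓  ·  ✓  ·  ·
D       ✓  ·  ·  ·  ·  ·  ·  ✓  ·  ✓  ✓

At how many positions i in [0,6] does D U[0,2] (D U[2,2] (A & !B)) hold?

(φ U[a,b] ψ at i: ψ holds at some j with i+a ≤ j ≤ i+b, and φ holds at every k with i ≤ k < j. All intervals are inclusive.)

0

Evaluate at each i in [0,6]:
  i=0: ✗ (no rhs in [0,2])
  i=1: ✗ (no rhs in [1,3])
  i=2: ✗ (no rhs in [2,4])
  i=3: ✗ (no rhs in [3,5])
  i=4: ✗ (no rhs in [4,6])
  i=5: ✗ (no rhs in [5,7])
  i=6: ✗ (no rhs in [6,8])
Positions where it holds: {} → 0.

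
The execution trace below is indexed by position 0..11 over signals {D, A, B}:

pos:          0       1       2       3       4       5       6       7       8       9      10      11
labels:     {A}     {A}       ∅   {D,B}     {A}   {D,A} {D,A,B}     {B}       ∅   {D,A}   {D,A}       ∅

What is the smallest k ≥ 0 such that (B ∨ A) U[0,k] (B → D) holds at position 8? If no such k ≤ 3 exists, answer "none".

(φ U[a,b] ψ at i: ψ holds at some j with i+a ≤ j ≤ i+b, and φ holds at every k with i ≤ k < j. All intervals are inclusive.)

0

Need earliest j ≥ 8 with (B → D), and (B ∨ A) at every k in [8,j-1].
  j=8: rhs holds (empty prefix). k = 0.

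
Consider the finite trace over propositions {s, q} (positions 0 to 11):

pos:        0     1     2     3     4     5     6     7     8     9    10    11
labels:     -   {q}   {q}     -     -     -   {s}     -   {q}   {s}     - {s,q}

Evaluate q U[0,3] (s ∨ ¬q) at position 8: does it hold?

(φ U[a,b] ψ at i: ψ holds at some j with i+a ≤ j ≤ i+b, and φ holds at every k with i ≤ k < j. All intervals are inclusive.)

Need some j in [8,11] with (s ∨ ¬q), and q at every k in [8,j-1].
  j=8: (s ∨ ¬q) false.
  j=9: (s ∨ ¬q) holds; q holds at every k in [8,8] → satisfied.

Holds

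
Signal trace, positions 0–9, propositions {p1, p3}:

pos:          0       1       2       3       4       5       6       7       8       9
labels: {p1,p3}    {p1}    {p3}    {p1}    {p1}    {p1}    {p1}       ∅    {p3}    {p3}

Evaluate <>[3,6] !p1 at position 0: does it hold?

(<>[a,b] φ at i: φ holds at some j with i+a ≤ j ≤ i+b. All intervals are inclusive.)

No

Check !p1 at each j in [3,6]:
  j=3: false
  j=4: false
  j=5: false
  j=6: false
No position in the window satisfies it → formula fails.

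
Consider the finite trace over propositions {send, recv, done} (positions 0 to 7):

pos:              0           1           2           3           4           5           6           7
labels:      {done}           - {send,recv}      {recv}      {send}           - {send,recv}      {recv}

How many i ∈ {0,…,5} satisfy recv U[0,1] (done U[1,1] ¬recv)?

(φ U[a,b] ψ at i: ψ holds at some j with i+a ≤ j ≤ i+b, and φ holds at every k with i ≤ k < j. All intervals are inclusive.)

Evaluate at each i in [0,5]:
  i=0: ✓ (rhs at j=0)
  i=1: ✗ (no rhs in [1,2])
  i=2: ✗ (no rhs in [2,3])
  i=3: ✗ (no rhs in [3,4])
  i=4: ✗ (no rhs in [4,5])
  i=5: ✗ (no rhs in [5,6])
Positions where it holds: {0} → 1.

1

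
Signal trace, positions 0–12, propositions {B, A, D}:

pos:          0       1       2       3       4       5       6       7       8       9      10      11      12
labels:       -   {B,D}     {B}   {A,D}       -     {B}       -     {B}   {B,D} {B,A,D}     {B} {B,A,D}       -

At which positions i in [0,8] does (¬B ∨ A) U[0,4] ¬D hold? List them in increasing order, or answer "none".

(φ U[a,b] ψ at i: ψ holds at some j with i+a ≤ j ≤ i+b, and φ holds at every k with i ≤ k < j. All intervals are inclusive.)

Evaluate at each i in [0,8]:
  i=0: ✓ (rhs at j=0)
  i=1: ✗ (lhs fails at k=1 before rhs at j=2)
  i=2: ✓ (rhs at j=2)
  i=3: ✓ (rhs at j=4; lhs holds on [3,3])
  i=4: ✓ (rhs at j=4)
  i=5: ✓ (rhs at j=5)
  i=6: ✓ (rhs at j=6)
  i=7: ✓ (rhs at j=7)
  i=8: ✗ (lhs fails at k=8 before rhs at j=10)

0, 2, 3, 4, 5, 6, 7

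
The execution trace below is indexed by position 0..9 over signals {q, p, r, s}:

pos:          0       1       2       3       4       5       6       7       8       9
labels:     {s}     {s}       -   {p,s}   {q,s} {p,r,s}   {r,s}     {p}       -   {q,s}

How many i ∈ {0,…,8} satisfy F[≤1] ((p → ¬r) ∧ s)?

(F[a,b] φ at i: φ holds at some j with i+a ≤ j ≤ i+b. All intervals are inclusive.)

8

Evaluate at each i in [0,8]:
  i=0: ✓ (witness j=0)
  i=1: ✓ (witness j=1)
  i=2: ✓ (witness j=3)
  i=3: ✓ (witness j=3)
  i=4: ✓ (witness j=4)
  i=5: ✓ (witness j=6)
  i=6: ✓ (witness j=6)
  i=7: ✗ (none in [7,8])
  i=8: ✓ (witness j=9)
Positions where it holds: {0, 1, 2, 3, 4, 5, 6, 8} → 8.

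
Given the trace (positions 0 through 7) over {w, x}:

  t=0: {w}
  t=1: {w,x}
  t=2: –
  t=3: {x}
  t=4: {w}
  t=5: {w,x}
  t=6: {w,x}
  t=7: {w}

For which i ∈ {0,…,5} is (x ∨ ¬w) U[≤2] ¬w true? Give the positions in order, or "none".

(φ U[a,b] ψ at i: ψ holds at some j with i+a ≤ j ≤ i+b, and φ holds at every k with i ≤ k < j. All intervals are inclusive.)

1, 2, 3

Evaluate at each i in [0,5]:
  i=0: ✗ (lhs fails at k=0 before rhs at j=2)
  i=1: ✓ (rhs at j=2; lhs holds on [1,1])
  i=2: ✓ (rhs at j=2)
  i=3: ✓ (rhs at j=3)
  i=4: ✗ (no rhs in [4,6])
  i=5: ✗ (no rhs in [5,7])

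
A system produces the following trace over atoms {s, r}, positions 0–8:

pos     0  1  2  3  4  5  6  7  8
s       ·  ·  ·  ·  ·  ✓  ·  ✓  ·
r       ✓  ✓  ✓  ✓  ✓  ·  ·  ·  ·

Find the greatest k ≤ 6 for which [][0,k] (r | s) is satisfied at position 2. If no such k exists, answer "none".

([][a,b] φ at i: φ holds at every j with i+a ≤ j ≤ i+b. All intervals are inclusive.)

3

(r | s) must hold from j=2 onward; find where it first fails.
  j=2: holds
  j=3: holds
  j=4: holds
  j=5: holds
  j=6: fails
Holds on [2,5], so largest k = 3.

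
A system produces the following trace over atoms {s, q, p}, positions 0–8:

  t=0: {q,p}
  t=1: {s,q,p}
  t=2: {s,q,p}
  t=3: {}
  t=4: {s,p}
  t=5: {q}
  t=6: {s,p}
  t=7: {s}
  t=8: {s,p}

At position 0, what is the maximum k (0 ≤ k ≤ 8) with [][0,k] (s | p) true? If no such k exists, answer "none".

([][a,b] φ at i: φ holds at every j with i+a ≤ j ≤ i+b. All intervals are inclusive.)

(s | p) must hold from j=0 onward; find where it first fails.
  j=0: holds
  j=1: holds
  j=2: holds
  j=3: fails
Holds on [0,2], so largest k = 2.

2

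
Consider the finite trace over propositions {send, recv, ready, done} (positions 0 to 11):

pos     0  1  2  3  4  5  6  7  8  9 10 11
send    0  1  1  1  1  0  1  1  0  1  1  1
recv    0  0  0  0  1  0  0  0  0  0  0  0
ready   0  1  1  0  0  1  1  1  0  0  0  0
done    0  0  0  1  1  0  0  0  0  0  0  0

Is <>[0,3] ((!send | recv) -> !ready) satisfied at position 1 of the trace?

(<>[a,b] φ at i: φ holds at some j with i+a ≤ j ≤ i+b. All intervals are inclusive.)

Check ((!send | recv) -> !ready) at each j in [1,4]:
  j=1: true
  j=2: true
  j=3: true
  j=4: true
Found at j=1 → formula holds.

Holds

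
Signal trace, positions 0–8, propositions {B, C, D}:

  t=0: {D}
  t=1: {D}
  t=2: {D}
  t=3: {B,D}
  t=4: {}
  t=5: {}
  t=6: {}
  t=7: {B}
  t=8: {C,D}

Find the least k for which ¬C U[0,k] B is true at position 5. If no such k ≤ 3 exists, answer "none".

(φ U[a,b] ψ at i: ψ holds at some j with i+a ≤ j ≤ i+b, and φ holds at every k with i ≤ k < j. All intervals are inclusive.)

Need earliest j ≥ 5 with B, and ¬C at every k in [5,j-1].
  j=5: rhs fails.
  j=6: rhs fails.
  j=7: rhs holds; lhs holds on [5,6]. k = 2.

2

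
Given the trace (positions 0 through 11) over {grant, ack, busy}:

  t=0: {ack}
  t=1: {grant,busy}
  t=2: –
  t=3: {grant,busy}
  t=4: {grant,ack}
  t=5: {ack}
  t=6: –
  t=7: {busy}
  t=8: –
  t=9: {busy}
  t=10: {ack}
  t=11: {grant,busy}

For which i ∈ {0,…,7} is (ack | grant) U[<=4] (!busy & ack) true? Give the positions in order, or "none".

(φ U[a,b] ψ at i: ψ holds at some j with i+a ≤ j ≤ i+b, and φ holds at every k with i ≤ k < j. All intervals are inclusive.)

Evaluate at each i in [0,7]:
  i=0: ✓ (rhs at j=0)
  i=1: ✗ (lhs fails at k=2 before rhs at j=4)
  i=2: ✗ (lhs fails at k=2 before rhs at j=4)
  i=3: ✓ (rhs at j=4; lhs holds on [3,3])
  i=4: ✓ (rhs at j=4)
  i=5: ✓ (rhs at j=5)
  i=6: ✗ (lhs fails at k=6 before rhs at j=10)
  i=7: ✗ (lhs fails at k=7 before rhs at j=10)

0, 3, 4, 5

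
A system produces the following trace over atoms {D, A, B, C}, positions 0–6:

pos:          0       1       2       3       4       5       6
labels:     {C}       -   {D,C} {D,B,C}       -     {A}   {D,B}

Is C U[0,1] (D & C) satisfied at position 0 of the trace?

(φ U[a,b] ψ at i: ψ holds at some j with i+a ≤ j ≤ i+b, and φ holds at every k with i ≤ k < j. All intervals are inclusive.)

False

Need some j in [0,1] with (D & C), and C at every k in [0,j-1].
  j=0: (D & C) false.
  j=1: (D & C) false.
No j in the window works → until fails.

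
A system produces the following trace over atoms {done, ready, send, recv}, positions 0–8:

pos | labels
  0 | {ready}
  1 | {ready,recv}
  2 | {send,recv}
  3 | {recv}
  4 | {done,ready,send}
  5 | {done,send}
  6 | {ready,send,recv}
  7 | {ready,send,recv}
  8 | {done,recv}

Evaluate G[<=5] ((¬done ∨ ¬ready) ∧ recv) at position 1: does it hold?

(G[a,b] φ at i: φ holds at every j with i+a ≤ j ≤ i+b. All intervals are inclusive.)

Check ((¬done ∨ ¬ready) ∧ recv) at every j in [1,6]:
  j=1: true
  j=2: true
  j=3: true
  j=4: false
  j=5: false
  j=6: true
Fails at j=4 → formula fails.

False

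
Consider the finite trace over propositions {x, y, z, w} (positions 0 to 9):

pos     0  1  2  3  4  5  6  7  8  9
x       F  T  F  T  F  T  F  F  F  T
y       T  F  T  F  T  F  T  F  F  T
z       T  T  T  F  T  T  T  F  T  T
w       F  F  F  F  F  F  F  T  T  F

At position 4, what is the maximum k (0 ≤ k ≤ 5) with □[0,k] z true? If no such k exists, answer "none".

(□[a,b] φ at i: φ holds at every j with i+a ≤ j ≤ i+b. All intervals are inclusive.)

z must hold from j=4 onward; find where it first fails.
  j=4: holds
  j=5: holds
  j=6: holds
  j=7: fails
Holds on [4,6], so largest k = 2.

2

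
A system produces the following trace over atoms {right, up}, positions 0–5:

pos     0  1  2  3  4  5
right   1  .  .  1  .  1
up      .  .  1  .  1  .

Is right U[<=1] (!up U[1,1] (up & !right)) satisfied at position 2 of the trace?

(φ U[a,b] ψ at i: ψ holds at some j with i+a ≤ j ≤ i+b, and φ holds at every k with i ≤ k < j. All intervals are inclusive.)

Need some j in [2,3] with (!up U[1,1] (up & !right)), and right at every k in [2,j-1].
  j=2: (!up U[1,1] (up & !right)) — fails.
  j=3: (!up U[1,1] (up & !right)) holds, but right fails at k=2 → not this j.
No j in the window works → until fails.

Does not hold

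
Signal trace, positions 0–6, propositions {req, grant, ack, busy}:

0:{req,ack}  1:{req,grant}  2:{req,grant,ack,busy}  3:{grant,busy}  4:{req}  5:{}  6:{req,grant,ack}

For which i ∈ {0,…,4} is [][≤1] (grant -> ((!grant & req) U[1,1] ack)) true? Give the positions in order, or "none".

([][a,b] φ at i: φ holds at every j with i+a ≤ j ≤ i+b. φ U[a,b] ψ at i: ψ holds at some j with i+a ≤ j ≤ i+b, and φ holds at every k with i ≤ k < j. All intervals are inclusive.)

4

Evaluate at each i in [0,4]:
  i=0: ✗ (fails at j=1)
  i=1: ✗ (fails at j=1)
  i=2: ✗ (fails at j=2)
  i=3: ✗ (fails at j=3)
  i=4: ✓ (all of [4,5])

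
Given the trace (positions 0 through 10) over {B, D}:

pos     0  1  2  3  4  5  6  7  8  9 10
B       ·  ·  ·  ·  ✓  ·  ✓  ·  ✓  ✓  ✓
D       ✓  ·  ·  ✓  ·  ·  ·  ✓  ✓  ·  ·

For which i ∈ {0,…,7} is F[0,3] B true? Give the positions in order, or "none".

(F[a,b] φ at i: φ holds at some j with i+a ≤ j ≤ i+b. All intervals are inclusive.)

1, 2, 3, 4, 5, 6, 7

Evaluate at each i in [0,7]:
  i=0: ✗ (none in [0,3])
  i=1: ✓ (witness j=4)
  i=2: ✓ (witness j=4)
  i=3: ✓ (witness j=4)
  i=4: ✓ (witness j=4)
  i=5: ✓ (witness j=6)
  i=6: ✓ (witness j=6)
  i=7: ✓ (witness j=8)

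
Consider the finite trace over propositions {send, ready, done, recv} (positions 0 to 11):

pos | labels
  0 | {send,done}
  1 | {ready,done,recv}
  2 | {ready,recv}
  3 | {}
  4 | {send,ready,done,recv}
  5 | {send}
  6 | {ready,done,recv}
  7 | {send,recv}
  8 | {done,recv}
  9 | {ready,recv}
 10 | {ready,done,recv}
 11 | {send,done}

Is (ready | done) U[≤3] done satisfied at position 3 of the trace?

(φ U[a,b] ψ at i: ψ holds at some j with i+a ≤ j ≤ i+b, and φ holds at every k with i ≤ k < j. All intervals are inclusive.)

No

Need some j in [3,6] with done, and (ready | done) at every k in [3,j-1].
  j=3: done false.
  j=4: done holds, but (ready | done) fails at k=3 → not this j.
  j=5: done false.
  j=6: done holds, but (ready | done) fails at k=3 → not this j.
No j in the window works → until fails.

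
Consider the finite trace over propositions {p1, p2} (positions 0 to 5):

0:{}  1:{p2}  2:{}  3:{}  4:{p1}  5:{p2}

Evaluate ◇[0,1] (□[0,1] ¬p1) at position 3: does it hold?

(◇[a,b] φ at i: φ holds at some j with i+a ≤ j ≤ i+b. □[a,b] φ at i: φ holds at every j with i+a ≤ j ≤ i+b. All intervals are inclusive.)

Check □[0,1] ¬p1 at each j in [3,4]:
  j=3: fails at 4
  j=4: fails at 4
No position in the window satisfies it → formula fails.

No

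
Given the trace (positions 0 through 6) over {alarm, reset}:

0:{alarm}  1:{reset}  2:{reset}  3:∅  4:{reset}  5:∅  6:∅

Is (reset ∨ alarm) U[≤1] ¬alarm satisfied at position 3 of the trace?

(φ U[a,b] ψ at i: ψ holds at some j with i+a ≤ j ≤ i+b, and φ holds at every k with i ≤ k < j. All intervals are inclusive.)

Need some j in [3,4] with ¬alarm, and (reset ∨ alarm) at every k in [3,j-1].
  j=3: ¬alarm holds; no prefix to check → satisfied.

Yes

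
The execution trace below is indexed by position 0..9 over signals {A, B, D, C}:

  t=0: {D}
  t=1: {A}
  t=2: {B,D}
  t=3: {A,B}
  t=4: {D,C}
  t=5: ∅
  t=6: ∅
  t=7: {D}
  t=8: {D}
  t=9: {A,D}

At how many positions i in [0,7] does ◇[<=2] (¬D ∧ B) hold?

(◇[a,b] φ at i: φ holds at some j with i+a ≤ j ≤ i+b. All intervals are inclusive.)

Evaluate at each i in [0,7]:
  i=0: ✗ (none in [0,2])
  i=1: ✓ (witness j=3)
  i=2: ✓ (witness j=3)
  i=3: ✓ (witness j=3)
  i=4: ✗ (none in [4,6])
  i=5: ✗ (none in [5,7])
  i=6: ✗ (none in [6,8])
  i=7: ✗ (none in [7,9])
Positions where it holds: {1, 2, 3} → 3.

3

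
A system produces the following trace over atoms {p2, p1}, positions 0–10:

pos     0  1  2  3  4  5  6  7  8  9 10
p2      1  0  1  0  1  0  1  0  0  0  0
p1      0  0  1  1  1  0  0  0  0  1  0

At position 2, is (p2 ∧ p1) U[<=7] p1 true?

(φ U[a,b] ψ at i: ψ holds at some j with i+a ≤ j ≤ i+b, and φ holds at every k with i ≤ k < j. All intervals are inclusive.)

Need some j in [2,9] with p1, and (p2 ∧ p1) at every k in [2,j-1].
  j=2: p1 holds; no prefix to check → satisfied.

Yes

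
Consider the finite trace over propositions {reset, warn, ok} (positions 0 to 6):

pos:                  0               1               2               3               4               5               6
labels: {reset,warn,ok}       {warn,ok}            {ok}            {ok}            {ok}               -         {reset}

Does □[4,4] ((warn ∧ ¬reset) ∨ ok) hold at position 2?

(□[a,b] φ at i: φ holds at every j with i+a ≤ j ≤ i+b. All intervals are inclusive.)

No

Check ((warn ∧ ¬reset) ∨ ok) at every j in [6,6]:
  j=6: false
Fails at j=6 → formula fails.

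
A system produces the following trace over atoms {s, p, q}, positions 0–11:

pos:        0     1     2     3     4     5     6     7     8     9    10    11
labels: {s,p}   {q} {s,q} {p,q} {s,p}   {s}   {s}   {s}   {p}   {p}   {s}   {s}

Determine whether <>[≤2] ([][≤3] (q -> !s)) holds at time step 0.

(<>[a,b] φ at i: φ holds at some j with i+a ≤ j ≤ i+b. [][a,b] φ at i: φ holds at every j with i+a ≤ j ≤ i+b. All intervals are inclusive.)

Check [][≤3] (q -> !s) at each j in [0,2]:
  j=0: fails at 2
  j=1: fails at 2
  j=2: fails at 2
No position in the window satisfies it → formula fails.

Does not hold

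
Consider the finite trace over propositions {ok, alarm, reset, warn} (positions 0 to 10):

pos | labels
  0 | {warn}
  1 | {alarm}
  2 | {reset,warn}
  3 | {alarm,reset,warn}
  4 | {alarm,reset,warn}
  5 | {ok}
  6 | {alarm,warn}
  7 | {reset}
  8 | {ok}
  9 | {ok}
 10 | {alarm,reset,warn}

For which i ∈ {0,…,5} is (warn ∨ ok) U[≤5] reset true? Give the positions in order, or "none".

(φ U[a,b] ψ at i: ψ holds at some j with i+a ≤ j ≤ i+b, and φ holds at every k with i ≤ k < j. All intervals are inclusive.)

2, 3, 4, 5

Evaluate at each i in [0,5]:
  i=0: ✗ (lhs fails at k=1 before rhs at j=2)
  i=1: ✗ (lhs fails at k=1 before rhs at j=2)
  i=2: ✓ (rhs at j=2)
  i=3: ✓ (rhs at j=3)
  i=4: ✓ (rhs at j=4)
  i=5: ✓ (rhs at j=7; lhs holds on [5,6])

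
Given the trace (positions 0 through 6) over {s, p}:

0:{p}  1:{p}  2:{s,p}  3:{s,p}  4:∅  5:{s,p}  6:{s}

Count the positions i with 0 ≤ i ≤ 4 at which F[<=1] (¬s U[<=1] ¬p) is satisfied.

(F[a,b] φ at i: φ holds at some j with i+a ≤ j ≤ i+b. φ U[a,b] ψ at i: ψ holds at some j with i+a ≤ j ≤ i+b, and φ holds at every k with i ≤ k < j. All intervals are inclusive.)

2

Evaluate at each i in [0,4]:
  i=0: ✗ (none in [0,1])
  i=1: ✗ (none in [1,2])
  i=2: ✗ (none in [2,3])
  i=3: ✓ (witness j=4)
  i=4: ✓ (witness j=4)
Positions where it holds: {3, 4} → 2.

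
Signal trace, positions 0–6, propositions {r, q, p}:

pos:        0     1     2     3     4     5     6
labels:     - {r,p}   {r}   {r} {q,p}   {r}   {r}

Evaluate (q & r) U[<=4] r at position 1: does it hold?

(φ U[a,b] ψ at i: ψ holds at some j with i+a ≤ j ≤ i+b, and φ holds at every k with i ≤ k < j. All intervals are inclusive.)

Yes

Need some j in [1,5] with r, and (q & r) at every k in [1,j-1].
  j=1: r holds; no prefix to check → satisfied.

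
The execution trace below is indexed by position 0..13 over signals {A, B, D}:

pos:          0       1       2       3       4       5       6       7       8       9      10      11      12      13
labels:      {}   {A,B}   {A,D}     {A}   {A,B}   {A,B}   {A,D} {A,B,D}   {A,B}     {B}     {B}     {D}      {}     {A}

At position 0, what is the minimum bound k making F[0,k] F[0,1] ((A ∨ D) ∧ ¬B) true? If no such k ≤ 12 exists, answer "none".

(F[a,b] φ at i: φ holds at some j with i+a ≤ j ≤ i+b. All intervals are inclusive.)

Scan j = 0,1,… for F[0,1] ((A ∨ D) ∧ ¬B):
  j=0: fails
  j=1: holds
First hit at j=1, so smallest k = 1-0 = 1.

1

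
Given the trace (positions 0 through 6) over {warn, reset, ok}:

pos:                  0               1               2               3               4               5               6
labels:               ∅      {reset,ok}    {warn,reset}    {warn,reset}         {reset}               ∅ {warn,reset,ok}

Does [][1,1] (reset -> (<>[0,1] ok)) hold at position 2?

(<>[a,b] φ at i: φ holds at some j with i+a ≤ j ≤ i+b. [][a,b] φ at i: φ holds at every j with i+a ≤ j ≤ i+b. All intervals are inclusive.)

Does not hold

Check (reset -> (<>[0,1] ok)) at every j in [3,3]:
  j=3: antecedent true; consequent fails (none in [3,4]) → ✗
Fails at j=3 → formula fails.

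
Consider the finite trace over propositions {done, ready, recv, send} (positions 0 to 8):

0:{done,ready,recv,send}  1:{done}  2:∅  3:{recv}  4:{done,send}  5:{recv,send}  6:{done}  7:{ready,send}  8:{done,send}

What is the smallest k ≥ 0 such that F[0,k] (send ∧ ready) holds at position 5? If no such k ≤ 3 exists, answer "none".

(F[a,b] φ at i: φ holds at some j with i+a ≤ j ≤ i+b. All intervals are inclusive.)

Scan j = 5,6,… for (send ∧ ready):
  j=5: fails
  j=6: fails
  j=7: holds
First hit at j=7, so smallest k = 7-5 = 2.

2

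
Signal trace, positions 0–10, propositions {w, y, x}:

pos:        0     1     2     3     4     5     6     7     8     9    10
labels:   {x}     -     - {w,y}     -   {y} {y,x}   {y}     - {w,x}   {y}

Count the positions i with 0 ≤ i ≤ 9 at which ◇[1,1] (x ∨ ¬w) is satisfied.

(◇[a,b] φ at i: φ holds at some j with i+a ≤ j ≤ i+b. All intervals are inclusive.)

9

Evaluate at each i in [0,9]:
  i=0: ✓ (witness j=1)
  i=1: ✓ (witness j=2)
  i=2: ✗ (none in [3,3])
  i=3: ✓ (witness j=4)
  i=4: ✓ (witness j=5)
  i=5: ✓ (witness j=6)
  i=6: ✓ (witness j=7)
  i=7: ✓ (witness j=8)
  i=8: ✓ (witness j=9)
  i=9: ✓ (witness j=10)
Positions where it holds: {0, 1, 3, 4, 5, 6, 7, 8, 9} → 9.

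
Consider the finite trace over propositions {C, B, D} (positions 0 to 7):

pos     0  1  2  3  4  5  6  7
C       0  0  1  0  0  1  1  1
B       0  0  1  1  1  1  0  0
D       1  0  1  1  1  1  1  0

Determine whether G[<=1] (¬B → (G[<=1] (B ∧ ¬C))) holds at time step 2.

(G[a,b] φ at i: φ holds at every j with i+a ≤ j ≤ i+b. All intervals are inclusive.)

True

Check (¬B → (G[<=1] (B ∧ ¬C))) at every j in [2,3]:
  j=2: antecedent false → ✓
  j=3: antecedent false → ✓
All positions satisfy it → formula holds.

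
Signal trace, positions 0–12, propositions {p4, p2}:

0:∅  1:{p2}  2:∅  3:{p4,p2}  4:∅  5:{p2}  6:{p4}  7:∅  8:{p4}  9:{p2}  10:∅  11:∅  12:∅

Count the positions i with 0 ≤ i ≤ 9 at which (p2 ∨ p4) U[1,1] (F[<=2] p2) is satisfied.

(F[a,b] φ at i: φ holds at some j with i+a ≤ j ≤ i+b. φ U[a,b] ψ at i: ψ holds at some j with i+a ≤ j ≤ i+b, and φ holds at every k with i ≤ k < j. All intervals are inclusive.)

4

Evaluate at each i in [0,9]:
  i=0: ✗ (lhs fails at k=0 before rhs at j=1)
  i=1: ✓ (rhs at j=2; lhs holds on [1,1])
  i=2: ✗ (lhs fails at k=2 before rhs at j=3)
  i=3: ✓ (rhs at j=4; lhs holds on [3,3])
  i=4: ✗ (lhs fails at k=4 before rhs at j=5)
  i=5: ✗ (no rhs in [6,6])
  i=6: ✓ (rhs at j=7; lhs holds on [6,6])
  i=7: ✗ (lhs fails at k=7 before rhs at j=8)
  i=8: ✓ (rhs at j=9; lhs holds on [8,8])
  i=9: ✗ (no rhs in [10,10])
Positions where it holds: {1, 3, 6, 8} → 4.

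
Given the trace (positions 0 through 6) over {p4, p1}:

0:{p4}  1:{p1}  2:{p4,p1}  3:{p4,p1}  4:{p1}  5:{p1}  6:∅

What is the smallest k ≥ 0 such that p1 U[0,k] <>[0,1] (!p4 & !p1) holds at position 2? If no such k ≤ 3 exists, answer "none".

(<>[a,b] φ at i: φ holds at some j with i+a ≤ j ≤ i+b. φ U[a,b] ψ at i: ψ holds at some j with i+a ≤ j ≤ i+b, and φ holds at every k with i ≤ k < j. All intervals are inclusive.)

Need earliest j ≥ 2 with <>[0,1] (!p4 & !p1), and p1 at every k in [2,j-1].
  j=2: rhs fails.
  j=3: rhs fails.
  j=4: rhs fails.
  j=5: rhs holds; lhs holds on [2,4]. k = 3.

3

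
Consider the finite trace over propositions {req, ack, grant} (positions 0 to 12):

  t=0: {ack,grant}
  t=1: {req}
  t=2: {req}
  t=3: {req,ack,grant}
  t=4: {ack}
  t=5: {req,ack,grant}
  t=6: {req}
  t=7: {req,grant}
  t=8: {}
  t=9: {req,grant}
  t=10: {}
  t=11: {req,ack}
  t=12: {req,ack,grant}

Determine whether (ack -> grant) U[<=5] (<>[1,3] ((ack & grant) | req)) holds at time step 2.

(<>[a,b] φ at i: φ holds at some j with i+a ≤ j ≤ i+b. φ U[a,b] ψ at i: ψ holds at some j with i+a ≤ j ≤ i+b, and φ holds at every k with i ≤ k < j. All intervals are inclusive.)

Need some j in [2,7] with <>[1,3] ((ack & grant) | req), and (ack -> grant) at every k in [2,j-1].
  j=2: <>[1,3] ((ack & grant) | req) holds; no prefix to check → satisfied.

True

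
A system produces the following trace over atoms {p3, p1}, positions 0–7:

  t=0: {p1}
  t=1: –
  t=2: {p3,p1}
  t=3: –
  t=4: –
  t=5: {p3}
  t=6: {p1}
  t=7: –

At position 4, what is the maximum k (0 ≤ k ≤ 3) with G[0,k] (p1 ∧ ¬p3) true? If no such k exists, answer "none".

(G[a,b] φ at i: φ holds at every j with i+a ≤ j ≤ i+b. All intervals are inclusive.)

(p1 ∧ ¬p3) must hold from j=4 onward; find where it first fails.
  j=4: fails → no k works.

none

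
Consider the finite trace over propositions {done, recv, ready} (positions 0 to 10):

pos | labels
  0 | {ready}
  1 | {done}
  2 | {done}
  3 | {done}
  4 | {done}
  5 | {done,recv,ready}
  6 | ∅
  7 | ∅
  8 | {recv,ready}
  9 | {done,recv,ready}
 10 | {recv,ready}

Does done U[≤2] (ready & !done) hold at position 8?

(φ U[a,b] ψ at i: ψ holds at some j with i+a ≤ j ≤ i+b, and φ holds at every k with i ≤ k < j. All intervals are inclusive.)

Yes

Need some j in [8,10] with (ready & !done), and done at every k in [8,j-1].
  j=8: (ready & !done) holds; no prefix to check → satisfied.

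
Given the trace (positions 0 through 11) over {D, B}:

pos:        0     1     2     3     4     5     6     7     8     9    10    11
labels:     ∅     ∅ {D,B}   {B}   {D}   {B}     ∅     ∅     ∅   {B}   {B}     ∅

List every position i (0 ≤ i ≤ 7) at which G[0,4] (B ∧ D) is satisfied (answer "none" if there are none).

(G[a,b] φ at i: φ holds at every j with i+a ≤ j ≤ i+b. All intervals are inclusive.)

Evaluate at each i in [0,7]:
  i=0: ✗ (fails at j=0)
  i=1: ✗ (fails at j=1)
  i=2: ✗ (fails at j=3)
  i=3: ✗ (fails at j=3)
  i=4: ✗ (fails at j=4)
  i=5: ✗ (fails at j=5)
  i=6: ✗ (fails at j=6)
  i=7: ✗ (fails at j=7)

none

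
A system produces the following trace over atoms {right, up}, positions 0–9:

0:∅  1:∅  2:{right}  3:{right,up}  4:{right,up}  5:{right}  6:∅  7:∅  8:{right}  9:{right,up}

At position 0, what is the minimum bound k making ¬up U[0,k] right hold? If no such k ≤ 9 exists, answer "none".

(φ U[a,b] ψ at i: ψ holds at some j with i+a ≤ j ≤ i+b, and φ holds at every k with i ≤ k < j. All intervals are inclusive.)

Need earliest j ≥ 0 with right, and ¬up at every k in [0,j-1].
  j=0: rhs fails.
  j=1: rhs fails.
  j=2: rhs holds; lhs holds on [0,1]. k = 2.

2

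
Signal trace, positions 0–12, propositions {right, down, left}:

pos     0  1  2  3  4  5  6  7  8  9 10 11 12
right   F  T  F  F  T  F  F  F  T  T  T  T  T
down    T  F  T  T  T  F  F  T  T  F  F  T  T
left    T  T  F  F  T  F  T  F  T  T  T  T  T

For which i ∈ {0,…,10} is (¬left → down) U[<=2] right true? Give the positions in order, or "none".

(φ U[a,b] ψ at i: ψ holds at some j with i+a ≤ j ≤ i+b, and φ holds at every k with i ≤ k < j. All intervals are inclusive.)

0, 1, 2, 3, 4, 6, 7, 8, 9, 10

Evaluate at each i in [0,10]:
  i=0: ✓ (rhs at j=1; lhs holds on [0,0])
  i=1: ✓ (rhs at j=1)
  i=2: ✓ (rhs at j=4; lhs holds on [2,3])
  i=3: ✓ (rhs at j=4; lhs holds on [3,3])
  i=4: ✓ (rhs at j=4)
  i=5: ✗ (no rhs in [5,7])
  i=6: ✓ (rhs at j=8; lhs holds on [6,7])
  i=7: ✓ (rhs at j=8; lhs holds on [7,7])
  i=8: ✓ (rhs at j=8)
  i=9: ✓ (rhs at j=9)
  i=10: ✓ (rhs at j=10)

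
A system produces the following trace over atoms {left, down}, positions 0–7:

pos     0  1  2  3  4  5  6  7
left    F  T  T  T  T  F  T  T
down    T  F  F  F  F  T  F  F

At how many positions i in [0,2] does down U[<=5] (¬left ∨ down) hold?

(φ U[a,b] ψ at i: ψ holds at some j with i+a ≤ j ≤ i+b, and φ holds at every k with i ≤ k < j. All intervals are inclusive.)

Evaluate at each i in [0,2]:
  i=0: ✓ (rhs at j=0)
  i=1: ✗ (lhs fails at k=1 before rhs at j=5)
  i=2: ✗ (lhs fails at k=2 before rhs at j=5)
Positions where it holds: {0} → 1.

1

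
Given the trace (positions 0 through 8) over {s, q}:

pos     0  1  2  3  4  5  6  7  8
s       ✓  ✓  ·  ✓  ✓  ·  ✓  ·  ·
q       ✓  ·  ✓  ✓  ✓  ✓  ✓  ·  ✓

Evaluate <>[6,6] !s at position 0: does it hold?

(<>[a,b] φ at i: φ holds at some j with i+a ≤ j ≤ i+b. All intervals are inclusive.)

Check !s at each j in [6,6]:
  j=6: false
No position in the window satisfies it → formula fails.

No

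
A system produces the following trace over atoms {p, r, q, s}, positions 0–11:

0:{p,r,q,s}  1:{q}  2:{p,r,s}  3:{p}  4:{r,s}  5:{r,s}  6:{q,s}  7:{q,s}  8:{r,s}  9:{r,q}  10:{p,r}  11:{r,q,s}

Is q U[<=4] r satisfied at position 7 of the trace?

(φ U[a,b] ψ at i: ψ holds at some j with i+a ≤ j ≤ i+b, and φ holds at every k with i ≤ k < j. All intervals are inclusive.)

Need some j in [7,11] with r, and q at every k in [7,j-1].
  j=7: r false.
  j=8: r holds; q holds at every k in [7,7] → satisfied.

Yes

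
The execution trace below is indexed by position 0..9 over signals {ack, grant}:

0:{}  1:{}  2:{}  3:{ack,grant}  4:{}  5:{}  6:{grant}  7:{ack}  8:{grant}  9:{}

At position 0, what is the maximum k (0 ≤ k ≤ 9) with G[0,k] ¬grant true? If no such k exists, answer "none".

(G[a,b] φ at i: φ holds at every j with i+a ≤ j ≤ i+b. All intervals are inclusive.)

¬grant must hold from j=0 onward; find where it first fails.
  j=0: holds
  j=1: holds
  j=2: holds
  j=3: fails
Holds on [0,2], so largest k = 2.

2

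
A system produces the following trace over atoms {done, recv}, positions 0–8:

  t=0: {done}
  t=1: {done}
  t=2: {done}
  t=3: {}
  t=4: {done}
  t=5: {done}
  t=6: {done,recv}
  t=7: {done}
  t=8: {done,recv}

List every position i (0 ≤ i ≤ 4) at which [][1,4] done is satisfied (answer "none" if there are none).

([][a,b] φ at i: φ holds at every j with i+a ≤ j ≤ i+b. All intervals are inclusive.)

Evaluate at each i in [0,4]:
  i=0: ✗ (fails at j=3)
  i=1: ✗ (fails at j=3)
  i=2: ✗ (fails at j=3)
  i=3: ✓ (all of [4,7])
  i=4: ✓ (all of [5,8])

3, 4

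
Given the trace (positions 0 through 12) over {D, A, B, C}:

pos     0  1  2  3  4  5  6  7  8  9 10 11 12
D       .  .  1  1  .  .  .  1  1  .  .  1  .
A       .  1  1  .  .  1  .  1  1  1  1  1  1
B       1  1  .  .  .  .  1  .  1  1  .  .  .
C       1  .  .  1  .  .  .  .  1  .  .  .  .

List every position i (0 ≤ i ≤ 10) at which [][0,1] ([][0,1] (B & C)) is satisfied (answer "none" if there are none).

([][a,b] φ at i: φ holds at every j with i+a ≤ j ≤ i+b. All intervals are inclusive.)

none

Evaluate at each i in [0,10]:
  i=0: ✗ (fails at j=0)
  i=1: ✗ (fails at j=1)
  i=2: ✗ (fails at j=2)
  i=3: ✗ (fails at j=3)
  i=4: ✗ (fails at j=4)
  i=5: ✗ (fails at j=5)
  i=6: ✗ (fails at j=6)
  i=7: ✗ (fails at j=7)
  i=8: ✗ (fails at j=8)
  i=9: ✗ (fails at j=9)
  i=10: ✗ (fails at j=10)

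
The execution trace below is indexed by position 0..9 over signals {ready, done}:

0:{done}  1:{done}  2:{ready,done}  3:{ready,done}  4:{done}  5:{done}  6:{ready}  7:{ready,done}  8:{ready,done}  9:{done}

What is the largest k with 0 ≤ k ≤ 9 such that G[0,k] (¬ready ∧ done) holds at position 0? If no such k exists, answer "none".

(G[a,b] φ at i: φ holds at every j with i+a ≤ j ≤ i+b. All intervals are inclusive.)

(¬ready ∧ done) must hold from j=0 onward; find where it first fails.
  j=0: holds
  j=1: holds
  j=2: fails
Holds on [0,1], so largest k = 1.

1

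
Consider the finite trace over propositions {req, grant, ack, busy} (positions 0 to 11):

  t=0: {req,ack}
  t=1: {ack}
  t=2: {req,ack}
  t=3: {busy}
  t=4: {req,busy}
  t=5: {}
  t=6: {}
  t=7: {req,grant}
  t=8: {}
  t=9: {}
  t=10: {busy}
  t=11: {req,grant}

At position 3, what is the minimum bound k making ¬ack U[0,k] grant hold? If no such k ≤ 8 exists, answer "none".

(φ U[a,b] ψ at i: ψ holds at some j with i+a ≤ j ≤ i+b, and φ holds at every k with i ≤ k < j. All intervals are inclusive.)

Need earliest j ≥ 3 with grant, and ¬ack at every k in [3,j-1].
  j=3: rhs fails.
  j=4: rhs fails.
  j=5: rhs fails.
  j=6: rhs fails.
  j=7: rhs holds; lhs holds on [3,6]. k = 4.

4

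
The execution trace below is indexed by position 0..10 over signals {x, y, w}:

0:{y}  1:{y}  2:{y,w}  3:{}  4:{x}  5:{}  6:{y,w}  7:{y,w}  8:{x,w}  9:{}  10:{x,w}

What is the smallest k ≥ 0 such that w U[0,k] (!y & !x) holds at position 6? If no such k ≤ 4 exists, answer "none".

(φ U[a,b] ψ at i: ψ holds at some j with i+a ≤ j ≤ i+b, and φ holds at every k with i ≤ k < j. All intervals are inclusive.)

Need earliest j ≥ 6 with (!y & !x), and w at every k in [6,j-1].
  j=6: rhs fails.
  j=7: rhs fails.
  j=8: rhs fails.
  j=9: rhs holds; lhs holds on [6,8]. k = 3.

3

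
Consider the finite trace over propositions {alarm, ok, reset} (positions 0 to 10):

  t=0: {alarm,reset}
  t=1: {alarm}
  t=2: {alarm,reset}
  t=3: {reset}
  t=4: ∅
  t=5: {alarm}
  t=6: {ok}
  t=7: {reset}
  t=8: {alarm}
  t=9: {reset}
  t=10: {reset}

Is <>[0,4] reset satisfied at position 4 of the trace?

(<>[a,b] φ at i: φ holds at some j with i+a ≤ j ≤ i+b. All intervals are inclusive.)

True

Check reset at each j in [4,8]:
  j=4: false
  j=5: false
  j=6: false
  j=7: true
  j=8: false
Found at j=7 → formula holds.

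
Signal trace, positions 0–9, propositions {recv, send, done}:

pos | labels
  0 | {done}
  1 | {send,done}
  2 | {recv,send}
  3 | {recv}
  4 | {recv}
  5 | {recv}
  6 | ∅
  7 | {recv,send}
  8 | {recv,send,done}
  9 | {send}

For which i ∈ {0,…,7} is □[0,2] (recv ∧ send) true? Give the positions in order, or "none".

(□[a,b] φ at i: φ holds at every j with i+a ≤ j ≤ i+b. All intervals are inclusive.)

none

Evaluate at each i in [0,7]:
  i=0: ✗ (fails at j=0)
  i=1: ✗ (fails at j=1)
  i=2: ✗ (fails at j=3)
  i=3: ✗ (fails at j=3)
  i=4: ✗ (fails at j=4)
  i=5: ✗ (fails at j=5)
  i=6: ✗ (fails at j=6)
  i=7: ✗ (fails at j=9)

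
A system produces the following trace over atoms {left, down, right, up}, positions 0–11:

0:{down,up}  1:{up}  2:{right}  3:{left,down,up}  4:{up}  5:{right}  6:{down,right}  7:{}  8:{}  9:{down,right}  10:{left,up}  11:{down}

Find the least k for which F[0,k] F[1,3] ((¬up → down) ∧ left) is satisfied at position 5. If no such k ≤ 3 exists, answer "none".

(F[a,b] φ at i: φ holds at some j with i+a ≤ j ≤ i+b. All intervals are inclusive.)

Scan j = 5,6,… for F[1,3] ((¬up → down) ∧ left):
  j=5: fails
  j=6: fails
  j=7: holds
First hit at j=7, so smallest k = 7-5 = 2.

2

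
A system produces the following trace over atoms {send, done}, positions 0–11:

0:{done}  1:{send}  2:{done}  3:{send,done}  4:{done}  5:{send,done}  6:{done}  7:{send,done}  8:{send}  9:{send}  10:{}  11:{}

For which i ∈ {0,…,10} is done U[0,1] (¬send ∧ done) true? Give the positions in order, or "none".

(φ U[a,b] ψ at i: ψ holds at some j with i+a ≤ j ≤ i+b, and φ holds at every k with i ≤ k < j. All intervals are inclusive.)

0, 2, 3, 4, 5, 6

Evaluate at each i in [0,10]:
  i=0: ✓ (rhs at j=0)
  i=1: ✗ (lhs fails at k=1 before rhs at j=2)
  i=2: ✓ (rhs at j=2)
  i=3: ✓ (rhs at j=4; lhs holds on [3,3])
  i=4: ✓ (rhs at j=4)
  i=5: ✓ (rhs at j=6; lhs holds on [5,5])
  i=6: ✓ (rhs at j=6)
  i=7: ✗ (no rhs in [7,8])
  i=8: ✗ (no rhs in [8,9])
  i=9: ✗ (no rhs in [9,10])
  i=10: ✗ (no rhs in [10,11])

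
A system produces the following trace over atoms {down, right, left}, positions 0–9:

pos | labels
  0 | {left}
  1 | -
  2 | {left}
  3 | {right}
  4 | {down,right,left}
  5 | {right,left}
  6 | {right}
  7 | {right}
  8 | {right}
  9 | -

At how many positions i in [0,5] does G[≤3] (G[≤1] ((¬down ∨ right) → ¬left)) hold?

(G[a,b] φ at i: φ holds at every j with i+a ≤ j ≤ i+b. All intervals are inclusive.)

0

Evaluate at each i in [0,5]:
  i=0: ✗ (fails at j=0)
  i=1: ✗ (fails at j=1)
  i=2: ✗ (fails at j=2)
  i=3: ✗ (fails at j=3)
  i=4: ✗ (fails at j=4)
  i=5: ✗ (fails at j=5)
Positions where it holds: {} → 0.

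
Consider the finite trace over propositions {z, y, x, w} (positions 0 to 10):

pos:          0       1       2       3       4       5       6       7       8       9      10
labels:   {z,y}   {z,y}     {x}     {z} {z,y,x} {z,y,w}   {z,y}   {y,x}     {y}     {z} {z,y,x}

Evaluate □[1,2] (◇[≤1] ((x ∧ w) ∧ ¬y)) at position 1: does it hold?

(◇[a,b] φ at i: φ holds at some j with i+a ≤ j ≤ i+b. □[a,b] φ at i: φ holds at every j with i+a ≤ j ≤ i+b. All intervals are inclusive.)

Check ◇[≤1] ((x ∧ w) ∧ ¬y) at every j in [2,3]:
  j=2: fails (none in [2,3])
  j=3: fails (none in [3,4])
Fails at j=2 → formula fails.

Does not hold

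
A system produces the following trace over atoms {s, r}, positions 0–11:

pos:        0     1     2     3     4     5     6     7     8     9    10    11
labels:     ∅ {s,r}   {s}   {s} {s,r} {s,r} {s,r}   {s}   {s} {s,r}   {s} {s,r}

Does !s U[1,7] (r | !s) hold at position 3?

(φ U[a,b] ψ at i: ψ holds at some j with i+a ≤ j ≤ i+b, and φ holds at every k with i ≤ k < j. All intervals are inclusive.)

Need some j in [4,10] with (r | !s), and !s at every k in [3,j-1].
  j=4: (r | !s) holds, but !s fails at k=3 → not this j.
  j=5: (r | !s) holds, but !s fails at k=3 → not this j.
  j=6: (r | !s) holds, but !s fails at k=3 → not this j.
  j=7: (r | !s) false.
  j=8: (r | !s) false.
  j=9: (r | !s) holds, but !s fails at k=3 → not this j.
  j=10: (r | !s) false.
No j in the window works → until fails.

No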